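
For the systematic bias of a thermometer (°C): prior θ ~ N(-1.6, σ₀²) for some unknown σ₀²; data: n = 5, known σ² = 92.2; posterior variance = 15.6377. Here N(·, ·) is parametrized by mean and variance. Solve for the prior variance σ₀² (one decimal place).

σ₀² = 102.9

For the Normal–Normal model with known σ², precisions add: τ_n = τ₀ + n/σ².
So 1/σ₀² = 1/15.6377 − 5/92.2 = 0.063948 − 0.054230 = 0.009718.
Hence σ₀² = 1/0.009718 ≈ 102.9.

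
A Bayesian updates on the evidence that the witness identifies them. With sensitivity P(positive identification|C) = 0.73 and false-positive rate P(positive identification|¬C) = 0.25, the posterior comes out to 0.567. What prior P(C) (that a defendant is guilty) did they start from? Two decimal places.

In odds form, posterior odds = prior odds × likelihood ratio, so prior odds = posterior odds ÷ LR.
Posterior odds = 0.567/(1−0.567) = 1.3095. LR = 0.73/0.25 = 2.9200.
Prior odds = 1.3095/2.9200 = 0.4485, so P(C) = 0.4485/(1+0.4485) ≈ 0.31.

P(C) = 0.31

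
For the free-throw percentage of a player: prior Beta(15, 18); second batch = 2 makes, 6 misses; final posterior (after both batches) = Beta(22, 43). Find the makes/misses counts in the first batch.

Sequential conjugate updates are equivalent to a single update on the pooled data, so total successes = posterior α − prior α and total failures = posterior β − prior β.
Total across both batches: 22−15=7 makes, 43−18=25 misses.
Subtract the second batch: 7−2=5 makes and 25−6=19 misses.

5 makes and 19 misses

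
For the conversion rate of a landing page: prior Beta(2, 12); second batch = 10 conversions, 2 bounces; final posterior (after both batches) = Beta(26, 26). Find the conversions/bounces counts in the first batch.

Sequential conjugate updates are equivalent to a single update on the pooled data, so total successes = posterior α − prior α and total failures = posterior β − prior β.
Total across both batches: 26−2=24 conversions, 26−12=14 bounces.
Subtract the second batch: 24−10=14 conversions and 14−2=12 bounces.

14 conversions and 12 bounces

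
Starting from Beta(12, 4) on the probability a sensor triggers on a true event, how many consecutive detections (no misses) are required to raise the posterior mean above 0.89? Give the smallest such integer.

k = 21

After k detections and 0 misses the posterior is Beta(12+k, 4), with mean (12+k)/(12+4+k).
Set (12+k)/(16+k) > 0.89 and solve: k > (0.89·16 − 12)/(1 − 0.89) = 20.364.
The smallest integer exceeding 20.364 is 21, and checking k=21: (33)/(37) = 0.8919 > 0.89.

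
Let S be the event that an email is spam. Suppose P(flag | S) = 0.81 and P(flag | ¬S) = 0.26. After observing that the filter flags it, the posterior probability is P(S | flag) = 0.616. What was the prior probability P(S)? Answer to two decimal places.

P(S) = 0.34

Bayes' rule in odds form gives O(S|E) = O(S)·[P(E|S)/P(E|¬S)], hence O(S) = O(S|E)/LR.
Posterior odds = 0.616/(1−0.616) = 1.6042. LR = 0.81/0.26 = 3.1154.
Prior odds = 1.6042/3.1154 = 0.5149, so P(S) = 0.5149/(1+0.5149) ≈ 0.34.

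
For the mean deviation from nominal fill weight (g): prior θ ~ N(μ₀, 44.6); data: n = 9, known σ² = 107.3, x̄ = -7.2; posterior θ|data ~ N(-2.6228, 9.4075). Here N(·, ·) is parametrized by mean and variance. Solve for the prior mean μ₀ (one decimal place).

With known observation variance, the Normal–Normal posterior has precision τ_n = τ₀ + n/σ² and mean μ_n = (τ₀μ₀ + (n/σ²)x̄)/τ_n.
Here τ₀ = 1/44.6 = 0.022422 and τ_data = 9/107.3 = 0.083877, so τ_n = 0.106299.
Rearranging for μ₀: μ₀ = (μ_n·τ_n − τ_data·x̄)/τ₀ = (-2.6228·0.106299 − 0.083877·-7.2) / 0.022422 = 0.325113/0.022422 ≈ 14.5.

μ₀ = 14.5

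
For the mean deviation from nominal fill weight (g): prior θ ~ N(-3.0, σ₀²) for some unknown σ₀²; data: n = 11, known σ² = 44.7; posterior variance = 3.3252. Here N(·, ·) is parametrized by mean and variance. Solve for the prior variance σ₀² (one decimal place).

For the Normal–Normal model with known σ², precisions add: τ_n = τ₀ + n/σ².
So 1/σ₀² = 1/3.3252 − 11/44.7 = 0.300734 − 0.246085 = 0.054649.
Hence σ₀² = 1/0.054649 ≈ 18.3.

σ₀² = 18.3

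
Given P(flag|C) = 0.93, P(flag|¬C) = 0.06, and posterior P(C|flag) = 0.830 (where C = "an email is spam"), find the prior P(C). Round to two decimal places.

Bayes' rule in odds form gives O(C|E) = O(C)·[P(E|C)/P(E|¬C)], hence O(C) = O(C|E)/LR.
Posterior odds = 0.830/(1−0.830) = 4.8824. LR = 0.93/0.06 = 15.5000.
Prior odds = 4.8824/15.5000 = 0.3150, so P(C) = 0.3150/(1+0.3150) ≈ 0.24.

P(C) = 0.24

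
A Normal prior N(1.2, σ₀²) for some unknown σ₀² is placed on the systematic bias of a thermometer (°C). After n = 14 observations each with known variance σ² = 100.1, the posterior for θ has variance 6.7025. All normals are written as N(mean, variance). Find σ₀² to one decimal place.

σ₀² = 107.1

Posterior precision equals prior precision plus data precision: 1/σ_n² = 1/σ₀² + n/σ².
So 1/σ₀² = 1/6.7025 − 14/100.1 = 0.149198 − 0.139860 = 0.009338.
Hence σ₀² = 1/0.009338 ≈ 107.1.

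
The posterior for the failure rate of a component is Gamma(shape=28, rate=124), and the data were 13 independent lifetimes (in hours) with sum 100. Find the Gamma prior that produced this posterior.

Gamma–exponential conjugacy: posterior shape = α + n, posterior rate = β + Σtᵢ.
So α = 28 − 13 = 15 and β = 124 − 100 = 24.

Gamma(shape=15, rate=24)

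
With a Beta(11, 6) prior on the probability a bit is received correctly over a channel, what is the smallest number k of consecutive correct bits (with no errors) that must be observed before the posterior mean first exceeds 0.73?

After k correct bits and 0 errors the posterior is Beta(11+k, 6), with mean (11+k)/(11+6+k).
Set (11+k)/(17+k) > 0.73 and solve: k > (0.73·17 − 11)/(1 − 0.73) = 5.222.
The smallest integer exceeding 5.222 is 6, and checking k=6: (17)/(23) = 0.7391 > 0.73.

k = 6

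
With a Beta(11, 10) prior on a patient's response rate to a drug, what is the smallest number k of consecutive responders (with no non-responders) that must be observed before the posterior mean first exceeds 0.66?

After k responders and 0 non-responders the posterior is Beta(11+k, 10), with mean (11+k)/(11+10+k).
Set (11+k)/(21+k) > 0.66 and solve: k > (0.66·21 − 11)/(1 − 0.66) = 8.412.
The smallest integer exceeding 8.412 is 9, and checking k=9: (20)/(30) = 0.6667 > 0.66.

k = 9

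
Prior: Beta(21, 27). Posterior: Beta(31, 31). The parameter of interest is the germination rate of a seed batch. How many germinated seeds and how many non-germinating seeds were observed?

Beta is conjugate to the binomial likelihood: posterior = Beta(α+s, β+f).
Match parameters: s=31−21=10, f=31−27=4.

10 germinated seeds and 4 non-germinating seeds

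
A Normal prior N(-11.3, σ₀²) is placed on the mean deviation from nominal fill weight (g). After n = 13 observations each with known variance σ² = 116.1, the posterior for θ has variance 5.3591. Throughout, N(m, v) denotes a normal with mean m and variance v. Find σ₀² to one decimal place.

σ₀² = 13.4

Posterior precision equals prior precision plus data precision: 1/σ_n² = 1/σ₀² + n/σ².
So 1/σ₀² = 1/5.3591 − 13/116.1 = 0.186598 − 0.111972 = 0.074626.
Hence σ₀² = 1/0.074626 ≈ 13.4.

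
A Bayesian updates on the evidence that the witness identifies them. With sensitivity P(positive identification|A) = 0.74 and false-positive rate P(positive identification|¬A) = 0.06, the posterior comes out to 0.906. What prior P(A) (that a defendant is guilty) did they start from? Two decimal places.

P(A) = 0.44

In odds form, posterior odds = prior odds × likelihood ratio, so prior odds = posterior odds ÷ LR.
Posterior odds = 0.906/(1−0.906) = 9.6383. LR = 0.74/0.06 = 12.3333.
Prior odds = 9.6383/12.3333 = 0.7815, so P(A) = 0.7815/(1+0.7815) ≈ 0.44.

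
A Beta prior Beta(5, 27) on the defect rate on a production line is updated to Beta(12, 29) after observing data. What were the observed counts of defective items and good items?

7 defective items and 2 good items

A Beta(α, β) prior with s successes and f failures in binomial data gives a Beta(α+s, β+f) posterior.
Match parameters: s=12−5=7, f=29−27=2.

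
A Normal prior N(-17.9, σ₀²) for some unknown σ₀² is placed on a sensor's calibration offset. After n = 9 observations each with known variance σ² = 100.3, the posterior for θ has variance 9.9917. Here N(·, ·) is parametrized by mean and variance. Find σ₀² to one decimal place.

σ₀² = 96.6

For the Normal–Normal model with known σ², precisions add: τ_n = τ₀ + n/σ².
So 1/σ₀² = 1/9.9917 − 9/100.3 = 0.100083 − 0.089731 = 0.010352.
Hence σ₀² = 1/0.010352 ≈ 96.6.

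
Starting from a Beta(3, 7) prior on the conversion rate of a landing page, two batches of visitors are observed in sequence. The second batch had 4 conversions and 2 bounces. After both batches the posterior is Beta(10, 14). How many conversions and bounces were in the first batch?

Sequential conjugate updates are equivalent to a single update on the pooled data, so total successes = posterior α − prior α and total failures = posterior β − prior β.
Total across both batches: 10−3=7 conversions, 14−7=7 bounces.
Subtract the second batch: 7−4=3 conversions and 7−2=5 bounces.

3 conversions and 5 bounces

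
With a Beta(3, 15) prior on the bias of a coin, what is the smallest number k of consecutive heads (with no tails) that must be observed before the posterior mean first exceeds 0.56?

k = 17

After k heads and 0 tails the posterior is Beta(3+k, 15), with mean (3+k)/(3+15+k).
Set (3+k)/(18+k) > 0.56 and solve: k > (0.56·18 − 3)/(1 − 0.56) = 16.091.
The smallest integer exceeding 16.091 is 17.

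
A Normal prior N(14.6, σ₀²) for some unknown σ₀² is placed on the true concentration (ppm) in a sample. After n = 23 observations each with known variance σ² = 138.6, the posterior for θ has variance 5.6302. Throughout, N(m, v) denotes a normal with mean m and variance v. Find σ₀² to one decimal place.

Posterior precision equals prior precision plus data precision: 1/σ_n² = 1/σ₀² + n/σ².
So 1/σ₀² = 1/5.6302 − 23/138.6 = 0.177614 − 0.165945 = 0.011669.
Hence σ₀² = 1/0.011669 ≈ 85.7.

σ₀² = 85.7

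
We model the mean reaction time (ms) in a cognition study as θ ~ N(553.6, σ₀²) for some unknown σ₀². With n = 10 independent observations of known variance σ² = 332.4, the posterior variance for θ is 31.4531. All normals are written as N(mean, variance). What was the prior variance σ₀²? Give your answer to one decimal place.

σ₀² = 585.1

Posterior precision equals prior precision plus data precision: 1/σ_n² = 1/σ₀² + n/σ².
So 1/σ₀² = 1/31.4531 − 10/332.4 = 0.031793 − 0.030084 = 0.001709.
Hence σ₀² = 1/0.001709 ≈ 585.1.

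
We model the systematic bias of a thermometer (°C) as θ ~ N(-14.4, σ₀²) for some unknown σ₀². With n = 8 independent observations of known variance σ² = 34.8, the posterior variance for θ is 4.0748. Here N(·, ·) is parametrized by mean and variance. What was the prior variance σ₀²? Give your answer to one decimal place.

For the Normal–Normal model with known σ², precisions add: τ_n = τ₀ + n/σ².
So 1/σ₀² = 1/4.0748 − 8/34.8 = 0.245411 − 0.229885 = 0.015526.
Hence σ₀² = 1/0.015526 ≈ 64.4.

σ₀² = 64.4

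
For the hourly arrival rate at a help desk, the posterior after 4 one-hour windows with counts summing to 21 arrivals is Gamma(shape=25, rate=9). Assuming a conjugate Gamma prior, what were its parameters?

A Gamma(α, β) prior (rate parametrization) on a Poisson rate with n observations summing to S gives posterior Gamma(α+S, β+n).
So α = 25 − 21 = 4 and β = 9 − 4 = 5.

Gamma(shape=4, rate=5)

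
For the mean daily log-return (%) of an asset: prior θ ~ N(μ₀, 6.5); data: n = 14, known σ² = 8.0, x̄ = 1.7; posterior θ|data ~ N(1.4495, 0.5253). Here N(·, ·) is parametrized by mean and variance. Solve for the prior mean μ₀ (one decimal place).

With known observation variance, the Normal–Normal posterior has precision τ_n = τ₀ + n/σ² and mean μ_n = (τ₀μ₀ + (n/σ²)x̄)/τ_n.
Here τ₀ = 1/6.5 = 0.153846 and τ_data = 14/8.0 = 1.750000, so τ_n = 1.903846.
Rearranging for μ₀: μ₀ = (μ_n·τ_n − τ_data·x̄)/τ₀ = (1.4495·1.903846 − 1.750000·1.7) / 0.153846 = -0.215375/0.153846 ≈ -1.4.

μ₀ = -1.4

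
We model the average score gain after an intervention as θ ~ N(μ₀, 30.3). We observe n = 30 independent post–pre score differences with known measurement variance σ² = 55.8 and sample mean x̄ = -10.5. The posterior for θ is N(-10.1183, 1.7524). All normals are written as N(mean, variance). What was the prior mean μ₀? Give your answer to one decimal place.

μ₀ = -3.9

With known observation variance, the Normal–Normal posterior has precision τ_n = τ₀ + n/σ² and mean μ_n = (τ₀μ₀ + (n/σ²)x̄)/τ_n.
Here τ₀ = 1/30.3 = 0.033003 and τ_data = 30/55.8 = 0.537634, so τ_n = 0.570637.
Rearranging for μ₀: μ₀ = (μ_n·τ_n − τ_data·x̄)/τ₀ = (-10.1183·0.570637 − 0.537634·-10.5) / 0.033003 = -0.128719/0.033003 ≈ -3.9.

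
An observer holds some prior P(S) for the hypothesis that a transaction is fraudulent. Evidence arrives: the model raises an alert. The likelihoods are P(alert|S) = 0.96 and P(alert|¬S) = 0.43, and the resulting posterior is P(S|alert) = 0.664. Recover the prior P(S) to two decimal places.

Bayes' rule in odds form gives O(S|E) = O(S)·[P(E|S)/P(E|¬S)], hence O(S) = O(S|E)/LR.
Posterior odds = 0.664/(1−0.664) = 1.9762. LR = 0.96/0.43 = 2.2326.
Prior odds = 1.9762/2.2326 = 0.8852, so P(S) = 0.8852/(1+0.8852) ≈ 0.47.

P(S) = 0.47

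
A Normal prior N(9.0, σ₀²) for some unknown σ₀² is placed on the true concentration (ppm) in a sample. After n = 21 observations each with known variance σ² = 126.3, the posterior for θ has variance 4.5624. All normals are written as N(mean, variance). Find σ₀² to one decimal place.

For the Normal–Normal model with known σ², precisions add: τ_n = τ₀ + n/σ².
So 1/σ₀² = 1/4.5624 − 21/126.3 = 0.219183 − 0.166271 = 0.052912.
Hence σ₀² = 1/0.052912 ≈ 18.9.

σ₀² = 18.9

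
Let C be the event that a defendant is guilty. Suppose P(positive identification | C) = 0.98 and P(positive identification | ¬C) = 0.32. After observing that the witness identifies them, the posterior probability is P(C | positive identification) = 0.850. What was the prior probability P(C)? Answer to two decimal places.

P(C) = 0.65

In odds form, posterior odds = prior odds × likelihood ratio, so prior odds = posterior odds ÷ LR.
Posterior odds = 0.850/(1−0.850) = 5.6667. LR = 0.98/0.32 = 3.0625.
Prior odds = 5.6667/3.0625 = 1.8504, so P(C) = 1.8504/(1+1.8504) ≈ 0.65.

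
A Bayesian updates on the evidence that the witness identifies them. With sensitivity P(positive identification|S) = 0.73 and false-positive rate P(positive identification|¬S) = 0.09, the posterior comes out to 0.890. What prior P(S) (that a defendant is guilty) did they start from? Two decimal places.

In odds form, posterior odds = prior odds × likelihood ratio, so prior odds = posterior odds ÷ LR.
Posterior odds = 0.890/(1−0.890) = 8.0909. LR = 0.73/0.09 = 8.1111.
Prior odds = 8.0909/8.1111 = 0.9975, so P(S) = 0.9975/(1+0.9975) ≈ 0.50.

P(S) = 0.50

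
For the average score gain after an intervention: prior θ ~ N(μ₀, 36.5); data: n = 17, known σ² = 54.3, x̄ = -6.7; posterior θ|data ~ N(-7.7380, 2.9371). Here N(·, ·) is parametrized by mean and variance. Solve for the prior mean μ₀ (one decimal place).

With known observation variance, the Normal–Normal posterior has precision τ_n = τ₀ + n/σ² and mean μ_n = (τ₀μ₀ + (n/σ²)x̄)/τ_n.
Here τ₀ = 1/36.5 = 0.027397 and τ_data = 17/54.3 = 0.313076, so τ_n = 0.340473.
Rearranging for μ₀: μ₀ = (μ_n·τ_n − τ_data·x̄)/τ₀ = (-7.7380·0.340473 − 0.313076·-6.7) / 0.027397 = -0.536971/0.027397 ≈ -19.6.

μ₀ = -19.6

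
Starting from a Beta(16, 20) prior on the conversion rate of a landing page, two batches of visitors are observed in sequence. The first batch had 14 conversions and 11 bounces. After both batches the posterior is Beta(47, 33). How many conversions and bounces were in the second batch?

17 conversions and 2 bounces

Sequential conjugate updates are equivalent to a single update on the pooled data, so total successes = posterior α − prior α and total failures = posterior β − prior β.
Total across both batches: 47−16=31 conversions, 33−20=13 bounces.
Subtract the first batch: 31−14=17 conversions and 13−11=2 bounces.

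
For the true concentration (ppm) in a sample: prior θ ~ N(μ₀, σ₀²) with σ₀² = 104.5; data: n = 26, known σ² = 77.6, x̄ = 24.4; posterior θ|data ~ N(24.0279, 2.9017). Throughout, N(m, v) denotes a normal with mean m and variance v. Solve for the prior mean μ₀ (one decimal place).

μ₀ = 11.0

With known observation variance, the Normal–Normal posterior has precision τ_n = τ₀ + n/σ² and mean μ_n = (τ₀μ₀ + (n/σ²)x̄)/τ_n.
Here τ₀ = 1/104.5 = 0.009569 and τ_data = 26/77.6 = 0.335052, so τ_n = 0.344621.
Rearranging for μ₀: μ₀ = (μ_n·τ_n − τ_data·x̄)/τ₀ = (24.0279·0.344621 − 0.335052·24.4) / 0.009569 = 0.105250/0.009569 ≈ 11.0.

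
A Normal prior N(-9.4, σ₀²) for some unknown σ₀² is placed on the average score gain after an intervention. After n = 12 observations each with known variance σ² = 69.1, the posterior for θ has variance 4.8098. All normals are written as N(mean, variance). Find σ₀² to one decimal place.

σ₀² = 29.2

For the Normal–Normal model with known σ², precisions add: τ_n = τ₀ + n/σ².
So 1/σ₀² = 1/4.8098 − 12/69.1 = 0.207909 − 0.173661 = 0.034248.
Hence σ₀² = 1/0.034248 ≈ 29.2.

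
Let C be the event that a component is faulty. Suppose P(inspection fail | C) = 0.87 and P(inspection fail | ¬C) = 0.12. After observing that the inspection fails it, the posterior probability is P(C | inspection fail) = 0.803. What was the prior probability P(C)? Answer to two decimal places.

Bayes' rule in odds form gives O(C|E) = O(C)·[P(E|C)/P(E|¬C)], hence O(C) = O(C|E)/LR.
Posterior odds = 0.803/(1−0.803) = 4.0761. LR = 0.87/0.12 = 7.2500.
Prior odds = 4.0761/7.2500 = 0.5622, so P(C) = 0.5622/(1+0.5622) ≈ 0.36.

P(C) = 0.36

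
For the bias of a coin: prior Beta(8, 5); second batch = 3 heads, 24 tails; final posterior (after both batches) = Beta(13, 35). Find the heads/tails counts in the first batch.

2 heads and 6 tails

Because Beta–binomial updating is additive in the counts, the combined data contributed (α_post−α_prior, β_post−β_prior) successes and failures.
Total across both batches: 13−8=5 heads, 35−5=30 tails.
Subtract the second batch: 5−3=2 heads and 30−24=6 tails.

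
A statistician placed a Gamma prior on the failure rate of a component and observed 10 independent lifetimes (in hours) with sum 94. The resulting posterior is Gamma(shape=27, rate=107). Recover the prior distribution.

For an exponential likelihood with a Gamma(α, β) prior on the rate, n observations with total T give posterior Gamma(α+n, β+T).
So α = 27 − 10 = 17 and β = 107 − 94 = 13.

Gamma(shape=17, rate=13)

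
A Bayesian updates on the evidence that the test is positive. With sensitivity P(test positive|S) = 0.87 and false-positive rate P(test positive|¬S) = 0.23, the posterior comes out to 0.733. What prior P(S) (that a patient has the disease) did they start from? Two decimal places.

Bayes' rule in odds form gives O(S|E) = O(S)·[P(E|S)/P(E|¬S)], hence O(S) = O(S|E)/LR.
Posterior odds = 0.733/(1−0.733) = 2.7453. LR = 0.87/0.23 = 3.7826.
Prior odds = 2.7453/3.7826 = 0.7258, so P(S) = 0.7258/(1+0.7258) ≈ 0.42.

P(S) = 0.42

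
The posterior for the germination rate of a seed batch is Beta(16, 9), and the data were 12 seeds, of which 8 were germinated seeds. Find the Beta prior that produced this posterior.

Beta is conjugate to the binomial likelihood: posterior = Beta(a+s, b+f).
Subtract the data counts: 16−8=8, 9−4=5.

Beta(8, 5)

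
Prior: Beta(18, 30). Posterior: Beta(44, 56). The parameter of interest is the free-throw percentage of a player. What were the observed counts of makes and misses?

26 makes and 26 misses

Under Beta–binomial conjugacy the posterior parameters are (α+s, β+f).
So s = 44 − 18 = 26 and f = 56 − 30 = 26.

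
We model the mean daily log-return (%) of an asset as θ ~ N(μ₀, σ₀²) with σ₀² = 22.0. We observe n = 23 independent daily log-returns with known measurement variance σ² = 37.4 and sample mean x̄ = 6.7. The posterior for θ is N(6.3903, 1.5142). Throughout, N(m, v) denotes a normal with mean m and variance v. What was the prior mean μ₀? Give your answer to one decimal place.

μ₀ = 2.2

The posterior mean is a precision-weighted average: μ_n = (τ₀μ₀ + τ_data·x̄)/(τ₀+τ_data), with τ₀=1/σ₀² and τ_data=n/σ².
Here τ₀ = 1/22.0 = 0.045455 and τ_data = 23/37.4 = 0.614973, so τ_n = 0.660428.
Rearranging for μ₀: μ₀ = (μ_n·τ_n − τ_data·x̄)/τ₀ = (6.3903·0.660428 − 0.614973·6.7) / 0.045455 = 0.100014/0.045455 ≈ 2.2.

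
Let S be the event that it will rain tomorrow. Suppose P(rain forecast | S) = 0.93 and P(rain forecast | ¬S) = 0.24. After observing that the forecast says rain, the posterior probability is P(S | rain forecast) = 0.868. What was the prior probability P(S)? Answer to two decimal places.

P(S) = 0.63

In odds form, posterior odds = prior odds × likelihood ratio, so prior odds = posterior odds ÷ LR.
Posterior odds = 0.868/(1−0.868) = 6.5758. LR = 0.93/0.24 = 3.8750.
Prior odds = 6.5758/3.8750 = 1.6970, so P(S) = 1.6970/(1+1.6970) ≈ 0.63.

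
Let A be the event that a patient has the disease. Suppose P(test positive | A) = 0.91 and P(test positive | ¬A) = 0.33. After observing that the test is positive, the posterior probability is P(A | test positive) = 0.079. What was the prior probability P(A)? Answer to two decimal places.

P(A) = 0.03

In odds form, posterior odds = prior odds × likelihood ratio, so prior odds = posterior odds ÷ LR.
Posterior odds = 0.079/(1−0.079) = 0.0858. LR = 0.91/0.33 = 2.7576.
Prior odds = 0.0858/2.7576 = 0.0311, so P(A) = 0.0311/(1+0.0311) ≈ 0.03.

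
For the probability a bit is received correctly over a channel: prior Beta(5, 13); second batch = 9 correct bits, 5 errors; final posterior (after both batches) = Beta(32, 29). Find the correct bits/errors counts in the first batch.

18 correct bits and 11 errors

Sequential conjugate updates are equivalent to a single update on the pooled data, so total successes = posterior α − prior α and total failures = posterior β − prior β.
Total across both batches: 32−5=27 correct bits, 29−13=16 errors.
Subtract the second batch: 27−9=18 correct bits and 16−5=11 errors.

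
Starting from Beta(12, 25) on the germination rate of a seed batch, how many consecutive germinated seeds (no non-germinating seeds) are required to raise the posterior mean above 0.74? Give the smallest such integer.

After k germinated seeds and 0 non-germinating seeds the posterior is Beta(12+k, 25), with mean (12+k)/(12+25+k).
Set (12+k)/(37+k) > 0.74 and solve: k > (0.74·37 − 12)/(1 − 0.74) = 59.154.
The smallest integer exceeding 59.154 is 60.

k = 60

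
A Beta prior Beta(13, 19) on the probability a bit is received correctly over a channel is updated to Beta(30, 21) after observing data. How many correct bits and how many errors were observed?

A Beta(α, β) prior with s successes and f failures in binomial data gives a Beta(α+s, β+f) posterior.
Match parameters: s=30−13=17, f=21−19=2.

17 correct bits and 2 errors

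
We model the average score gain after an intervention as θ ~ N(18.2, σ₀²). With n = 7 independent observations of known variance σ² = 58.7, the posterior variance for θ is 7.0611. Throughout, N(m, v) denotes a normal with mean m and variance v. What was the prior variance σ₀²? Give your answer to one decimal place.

For the Normal–Normal model with known σ², precisions add: τ_n = τ₀ + n/σ².
So 1/σ₀² = 1/7.0611 − 7/58.7 = 0.141621 − 0.119250 = 0.022371.
Hence σ₀² = 1/0.022371 ≈ 44.7.

σ₀² = 44.7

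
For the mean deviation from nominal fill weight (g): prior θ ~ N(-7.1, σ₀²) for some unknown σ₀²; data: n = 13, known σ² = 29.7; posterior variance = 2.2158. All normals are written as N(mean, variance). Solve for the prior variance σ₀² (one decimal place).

Posterior precision equals prior precision plus data precision: 1/σ_n² = 1/σ₀² + n/σ².
So 1/σ₀² = 1/2.2158 − 13/29.7 = 0.451304 − 0.437710 = 0.013594.
Hence σ₀² = 1/0.013594 ≈ 73.6.

σ₀² = 73.6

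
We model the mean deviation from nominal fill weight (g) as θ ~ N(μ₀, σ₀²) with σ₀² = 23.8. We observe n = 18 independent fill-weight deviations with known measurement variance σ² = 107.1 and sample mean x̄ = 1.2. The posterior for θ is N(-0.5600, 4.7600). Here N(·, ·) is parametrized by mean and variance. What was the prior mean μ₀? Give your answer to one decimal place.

With known observation variance, the Normal–Normal posterior has precision τ_n = τ₀ + n/σ² and mean μ_n = (τ₀μ₀ + (n/σ²)x̄)/τ_n.
Here τ₀ = 1/23.8 = 0.042017 and τ_data = 18/107.1 = 0.168067, so τ_n = 0.210084.
Rearranging for μ₀: μ₀ = (μ_n·τ_n − τ_data·x̄)/τ₀ = (-0.5600·0.210084 − 0.168067·1.2) / 0.042017 = -0.319327/0.042017 ≈ -7.6.

μ₀ = -7.6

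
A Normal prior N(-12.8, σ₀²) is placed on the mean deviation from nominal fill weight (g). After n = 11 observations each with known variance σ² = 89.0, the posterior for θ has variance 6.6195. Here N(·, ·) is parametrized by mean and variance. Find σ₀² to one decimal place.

For the Normal–Normal model with known σ², precisions add: τ_n = τ₀ + n/σ².
So 1/σ₀² = 1/6.6195 − 11/89.0 = 0.151069 − 0.123596 = 0.027473.
Hence σ₀² = 1/0.027473 ≈ 36.4.

σ₀² = 36.4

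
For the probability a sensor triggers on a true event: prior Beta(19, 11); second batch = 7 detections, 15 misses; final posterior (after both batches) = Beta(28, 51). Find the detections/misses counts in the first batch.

Because Beta–binomial updating is additive in the counts, the combined data contributed (α_post−α_prior, β_post−β_prior) successes and failures.
Total across both batches: 28−19=9 detections, 51−11=40 misses.
Subtract the second batch: 9−7=2 detections and 40−15=25 misses.

2 detections and 25 misses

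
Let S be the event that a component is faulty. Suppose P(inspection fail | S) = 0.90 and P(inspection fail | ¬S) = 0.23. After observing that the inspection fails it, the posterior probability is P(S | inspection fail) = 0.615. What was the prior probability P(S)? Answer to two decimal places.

P(S) = 0.29

In odds form, posterior odds = prior odds × likelihood ratio, so prior odds = posterior odds ÷ LR.
Posterior odds = 0.615/(1−0.615) = 1.5974. LR = 0.90/0.23 = 3.9130.
Prior odds = 1.5974/3.9130 = 0.4082, so P(S) = 0.4082/(1+0.4082) ≈ 0.29.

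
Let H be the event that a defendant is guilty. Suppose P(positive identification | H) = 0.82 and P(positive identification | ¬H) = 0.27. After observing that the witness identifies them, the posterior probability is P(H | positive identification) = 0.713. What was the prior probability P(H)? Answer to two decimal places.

P(H) = 0.45

In odds form, posterior odds = prior odds × likelihood ratio, so prior odds = posterior odds ÷ LR.
Posterior odds = 0.713/(1−0.713) = 2.4843. LR = 0.82/0.27 = 3.0370.
Prior odds = 2.4843/3.0370 = 0.8180, so P(H) = 0.8180/(1+0.8180) ≈ 0.45.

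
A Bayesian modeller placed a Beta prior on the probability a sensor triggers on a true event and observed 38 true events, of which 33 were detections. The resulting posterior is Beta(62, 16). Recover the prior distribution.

Under Beta–binomial conjugacy the posterior parameters are (a+s, b+f).
Subtract the data counts: 62−33=29, 16−5=11.

Beta(29, 11)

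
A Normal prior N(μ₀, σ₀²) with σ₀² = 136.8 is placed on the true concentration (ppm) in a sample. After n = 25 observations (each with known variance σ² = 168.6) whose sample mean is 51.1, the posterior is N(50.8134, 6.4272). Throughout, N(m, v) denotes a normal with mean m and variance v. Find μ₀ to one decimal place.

μ₀ = 45.0

With known observation variance, the Normal–Normal posterior has precision τ_n = τ₀ + n/σ² and mean μ_n = (τ₀μ₀ + (n/σ²)x̄)/τ_n.
Here τ₀ = 1/136.8 = 0.007310 and τ_data = 25/168.6 = 0.148280, so τ_n = 0.155590.
Rearranging for μ₀: μ₀ = (μ_n·τ_n − τ_data·x̄)/τ₀ = (50.8134·0.155590 − 0.148280·51.1) / 0.007310 = 0.328949/0.007310 ≈ 45.0.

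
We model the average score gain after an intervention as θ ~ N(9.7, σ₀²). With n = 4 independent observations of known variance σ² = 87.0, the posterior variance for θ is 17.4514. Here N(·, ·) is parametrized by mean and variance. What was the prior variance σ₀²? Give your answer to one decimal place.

σ₀² = 88.3

Posterior precision equals prior precision plus data precision: 1/σ_n² = 1/σ₀² + n/σ².
So 1/σ₀² = 1/17.4514 − 4/87.0 = 0.057302 − 0.045977 = 0.011325.
Hence σ₀² = 1/0.011325 ≈ 88.3.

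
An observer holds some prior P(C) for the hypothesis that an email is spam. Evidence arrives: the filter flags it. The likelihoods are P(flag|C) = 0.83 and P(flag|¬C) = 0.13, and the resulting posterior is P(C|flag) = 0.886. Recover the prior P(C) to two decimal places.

P(C) = 0.55

Bayes' rule in odds form gives O(C|E) = O(C)·[P(E|C)/P(E|¬C)], hence O(C) = O(C|E)/LR.
Posterior odds = 0.886/(1−0.886) = 7.7719. LR = 0.83/0.13 = 6.3846.
Prior odds = 7.7719/6.3846 = 1.2173, so P(C) = 1.2173/(1+1.2173) ≈ 0.55.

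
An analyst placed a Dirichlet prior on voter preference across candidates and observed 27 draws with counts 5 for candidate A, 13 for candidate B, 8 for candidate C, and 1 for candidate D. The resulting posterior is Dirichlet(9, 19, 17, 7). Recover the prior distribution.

For a Dirichlet(α) prior with multinomial counts c, the posterior is Dirichlet(α + c) componentwise.
Subtract each count from the matching posterior parameter: 9−5=4, 19−13=6, 17−8=9, 7−1=6.

Dirichlet(4, 6, 9, 6)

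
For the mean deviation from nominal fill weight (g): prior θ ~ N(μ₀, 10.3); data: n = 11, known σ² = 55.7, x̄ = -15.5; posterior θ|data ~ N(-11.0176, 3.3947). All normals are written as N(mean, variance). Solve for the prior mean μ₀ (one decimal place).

μ₀ = -1.9

The posterior mean is a precision-weighted average: μ_n = (τ₀μ₀ + τ_data·x̄)/(τ₀+τ_data), with τ₀=1/σ₀² and τ_data=n/σ².
Here τ₀ = 1/10.3 = 0.097087 and τ_data = 11/55.7 = 0.197487, so τ_n = 0.294574.
Rearranging for μ₀: μ₀ = (μ_n·τ_n − τ_data·x̄)/τ₀ = (-11.0176·0.294574 − 0.197487·-15.5) / 0.097087 = -0.184450/0.097087 ≈ -1.9.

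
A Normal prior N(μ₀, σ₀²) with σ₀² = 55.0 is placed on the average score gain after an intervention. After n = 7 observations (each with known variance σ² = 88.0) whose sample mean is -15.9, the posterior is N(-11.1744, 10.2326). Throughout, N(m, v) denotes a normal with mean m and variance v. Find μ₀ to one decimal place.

The posterior mean is a precision-weighted average: μ_n = (τ₀μ₀ + τ_data·x̄)/(τ₀+τ_data), with τ₀=1/σ₀² and τ_data=n/σ².
Here τ₀ = 1/55.0 = 0.018182 and τ_data = 7/88.0 = 0.079545, so τ_n = 0.097727.
Rearranging for μ₀: μ₀ = (μ_n·τ_n − τ_data·x̄)/τ₀ = (-11.1744·0.097727 − 0.079545·-15.9) / 0.018182 = 0.172725/0.018182 ≈ 9.5.

μ₀ = 9.5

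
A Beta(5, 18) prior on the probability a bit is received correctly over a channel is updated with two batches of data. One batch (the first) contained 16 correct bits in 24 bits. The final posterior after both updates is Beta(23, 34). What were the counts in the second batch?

Because Beta–binomial updating is additive in the counts, the combined data contributed (α_post−α_prior, β_post−β_prior) successes and failures.
Total across both batches: 23−5=18 correct bits, 34−18=16 errors.
Subtract the first batch: 18−16=2 correct bits and 16−8=8 errors.

2 correct bits and 8 errors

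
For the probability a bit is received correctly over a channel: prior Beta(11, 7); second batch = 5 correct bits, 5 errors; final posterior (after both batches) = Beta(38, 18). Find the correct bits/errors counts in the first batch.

22 correct bits and 6 errors

Because Beta–binomial updating is additive in the counts, the combined data contributed (α_post−α_prior, β_post−β_prior) successes and failures.
Total across both batches: 38−11=27 correct bits, 18−7=11 errors.
Subtract the second batch: 27−5=22 correct bits and 11−5=6 errors.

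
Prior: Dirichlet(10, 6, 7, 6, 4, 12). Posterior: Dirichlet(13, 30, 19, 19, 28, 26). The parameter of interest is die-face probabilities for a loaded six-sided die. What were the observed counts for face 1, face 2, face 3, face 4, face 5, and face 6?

For a Dirichlet(α) prior with multinomial counts c, the posterior is Dirichlet(α + c) componentwise.
Counts are posterior − prior componentwise: 13−10=3, 30−6=24, 19−7=12, 19−6=13, 28−4=24, 26−12=14.

counts (3, 24, 12, 13, 24, 14)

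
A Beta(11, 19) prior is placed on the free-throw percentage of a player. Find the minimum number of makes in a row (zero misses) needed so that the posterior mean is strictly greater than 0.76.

k = 50

After k makes and 0 misses the posterior is Beta(11+k, 19), with mean (11+k)/(11+19+k).
Set (11+k)/(30+k) > 0.76 and solve: k > (0.76·30 − 11)/(1 − 0.76) = 49.167.
The smallest integer exceeding 49.167 is 50.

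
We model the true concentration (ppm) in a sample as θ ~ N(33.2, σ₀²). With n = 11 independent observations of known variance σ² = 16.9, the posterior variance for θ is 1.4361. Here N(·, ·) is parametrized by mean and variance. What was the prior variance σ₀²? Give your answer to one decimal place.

σ₀² = 22.0

For the Normal–Normal model with known σ², precisions add: τ_n = τ₀ + n/σ².
So 1/σ₀² = 1/1.4361 − 11/16.9 = 0.696330 − 0.650888 = 0.045442.
Hence σ₀² = 1/0.045442 ≈ 22.0.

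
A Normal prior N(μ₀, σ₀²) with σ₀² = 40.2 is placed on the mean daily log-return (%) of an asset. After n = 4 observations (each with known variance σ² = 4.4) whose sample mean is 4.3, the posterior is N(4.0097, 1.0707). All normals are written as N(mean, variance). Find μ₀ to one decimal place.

μ₀ = -6.6

The posterior mean is a precision-weighted average: μ_n = (τ₀μ₀ + τ_data·x̄)/(τ₀+τ_data), with τ₀=1/σ₀² and τ_data=n/σ².
Here τ₀ = 1/40.2 = 0.024876 and τ_data = 4/4.4 = 0.909091, so τ_n = 0.933967.
Rearranging for μ₀: μ₀ = (μ_n·τ_n − τ_data·x̄)/τ₀ = (4.0097·0.933967 − 0.909091·4.3) / 0.024876 = -0.164164/0.024876 ≈ -6.6.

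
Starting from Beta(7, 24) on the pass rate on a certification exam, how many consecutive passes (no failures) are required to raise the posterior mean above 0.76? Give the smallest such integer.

k = 70

After k passes and 0 failures the posterior is Beta(7+k, 24), with mean (7+k)/(7+24+k).
Set (7+k)/(31+k) > 0.76 and solve: k > (0.76·31 − 7)/(1 − 0.76) = 69.000.
The smallest integer exceeding 69.000 is 70.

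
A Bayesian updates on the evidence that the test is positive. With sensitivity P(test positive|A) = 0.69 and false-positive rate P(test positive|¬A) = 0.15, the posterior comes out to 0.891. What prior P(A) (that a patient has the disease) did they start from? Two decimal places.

In odds form, posterior odds = prior odds × likelihood ratio, so prior odds = posterior odds ÷ LR.
Posterior odds = 0.891/(1−0.891) = 8.1743. LR = 0.69/0.15 = 4.6000.
Prior odds = 8.1743/4.6000 = 1.7770, so P(A) = 1.7770/(1+1.7770) ≈ 0.64.

P(A) = 0.64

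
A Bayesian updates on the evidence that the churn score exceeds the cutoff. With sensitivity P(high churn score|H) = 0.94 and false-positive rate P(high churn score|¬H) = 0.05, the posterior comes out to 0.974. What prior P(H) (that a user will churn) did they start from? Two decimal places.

In odds form, posterior odds = prior odds × likelihood ratio, so prior odds = posterior odds ÷ LR.
Posterior odds = 0.974/(1−0.974) = 37.4615. LR = 0.94/0.05 = 18.8000.
Prior odds = 37.4615/18.8000 = 1.9926, so P(H) = 1.9926/(1+1.9926) ≈ 0.67.

P(H) = 0.67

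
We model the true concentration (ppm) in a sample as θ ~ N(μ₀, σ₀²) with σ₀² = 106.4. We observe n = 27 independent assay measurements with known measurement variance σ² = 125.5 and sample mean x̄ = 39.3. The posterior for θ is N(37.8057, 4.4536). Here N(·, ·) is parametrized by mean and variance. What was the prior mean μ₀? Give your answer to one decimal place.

With known observation variance, the Normal–Normal posterior has precision τ_n = τ₀ + n/σ² and mean μ_n = (τ₀μ₀ + (n/σ²)x̄)/τ_n.
Here τ₀ = 1/106.4 = 0.009398 and τ_data = 27/125.5 = 0.215139, so τ_n = 0.224537.
Rearranging for μ₀: μ₀ = (μ_n·τ_n − τ_data·x̄)/τ₀ = (37.8057·0.224537 − 0.215139·39.3) / 0.009398 = 0.033816/0.009398 ≈ 3.6.

μ₀ = 3.6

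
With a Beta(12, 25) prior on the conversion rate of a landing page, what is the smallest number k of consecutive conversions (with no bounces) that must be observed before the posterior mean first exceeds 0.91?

After k conversions and 0 bounces the posterior is Beta(12+k, 25), with mean (12+k)/(12+25+k).
Set (12+k)/(37+k) > 0.91 and solve: k > (0.91·37 − 12)/(1 − 0.91) = 240.778.
The smallest integer exceeding 240.778 is 241.

k = 241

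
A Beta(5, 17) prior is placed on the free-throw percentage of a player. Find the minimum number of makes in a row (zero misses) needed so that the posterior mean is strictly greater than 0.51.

k = 13

After k makes and 0 misses the posterior is Beta(5+k, 17), with mean (5+k)/(5+17+k).
Set (5+k)/(22+k) > 0.51 and solve: k > (0.51·22 − 5)/(1 − 0.51) = 12.694.
The smallest integer exceeding 12.694 is 13, and checking k=13: (18)/(35) = 0.5143 > 0.51.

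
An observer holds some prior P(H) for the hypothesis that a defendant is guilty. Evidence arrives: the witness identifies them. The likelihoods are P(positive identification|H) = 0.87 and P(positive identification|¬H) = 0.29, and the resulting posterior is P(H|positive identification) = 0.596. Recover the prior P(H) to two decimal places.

P(H) = 0.33

In odds form, posterior odds = prior odds × likelihood ratio, so prior odds = posterior odds ÷ LR.
Posterior odds = 0.596/(1−0.596) = 1.4752. LR = 0.87/0.29 = 3.0000.
Prior odds = 1.4752/3.0000 = 0.4917, so P(H) = 0.4917/(1+0.4917) ≈ 0.33.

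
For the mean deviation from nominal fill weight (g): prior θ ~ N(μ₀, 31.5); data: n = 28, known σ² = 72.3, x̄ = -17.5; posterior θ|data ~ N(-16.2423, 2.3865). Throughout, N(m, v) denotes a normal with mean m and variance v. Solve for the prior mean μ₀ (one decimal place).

μ₀ = -0.9

With known observation variance, the Normal–Normal posterior has precision τ_n = τ₀ + n/σ² and mean μ_n = (τ₀μ₀ + (n/σ²)x̄)/τ_n.
Here τ₀ = 1/31.5 = 0.031746 and τ_data = 28/72.3 = 0.387275, so τ_n = 0.419021.
Rearranging for μ₀: μ₀ = (μ_n·τ_n − τ_data·x̄)/τ₀ = (-16.2423·0.419021 − 0.387275·-17.5) / 0.031746 = -0.028552/0.031746 ≈ -0.9.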